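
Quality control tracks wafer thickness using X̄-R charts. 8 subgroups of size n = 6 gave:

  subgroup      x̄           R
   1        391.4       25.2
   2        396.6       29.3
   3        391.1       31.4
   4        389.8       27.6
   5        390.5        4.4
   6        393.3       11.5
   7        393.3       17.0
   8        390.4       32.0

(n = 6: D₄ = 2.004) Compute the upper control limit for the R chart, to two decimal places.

R̄ = (25.2 + 29.3 + 31.4 + 27.6 + 4.4 + 11.5 + 17.0 + 32.0) / 8 = 178.4000 / 8 = 22.3000
UCL_R = D₄·R̄ = 2.004 × 22.3000 = 44.6892

44.69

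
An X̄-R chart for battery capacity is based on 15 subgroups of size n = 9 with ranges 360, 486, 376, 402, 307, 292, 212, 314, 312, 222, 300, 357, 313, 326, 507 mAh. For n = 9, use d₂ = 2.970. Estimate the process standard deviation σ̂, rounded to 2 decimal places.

R̄ = (360 + 486 + 376 + 402 + 307 + 292 + 212 + 314 + 312 + 222 + 300 + 357 + 313 + 326 + 507) / 15 = 339.0667
σ̂ = R̄ / d₂ = 339.0667 / 2.970 = 114.1639

114.16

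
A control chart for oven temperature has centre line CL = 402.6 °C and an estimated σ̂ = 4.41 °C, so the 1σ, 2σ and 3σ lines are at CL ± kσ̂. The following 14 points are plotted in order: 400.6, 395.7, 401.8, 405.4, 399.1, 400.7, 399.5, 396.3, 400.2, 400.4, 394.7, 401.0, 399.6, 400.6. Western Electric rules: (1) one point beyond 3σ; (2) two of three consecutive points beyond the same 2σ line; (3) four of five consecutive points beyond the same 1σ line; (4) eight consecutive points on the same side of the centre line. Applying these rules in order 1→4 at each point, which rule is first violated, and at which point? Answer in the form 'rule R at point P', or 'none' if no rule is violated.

rule 4 at point 12

Zone of each point (C = within 1σ̂, B = 1σ̂–2σ̂, A = 2σ̂–3σ̂, * = beyond 3σ̂; sign = side of CL): 1:-C, 2:-B, 3:-C, 4:+C, 5:-C, 6:-C, 7:-C, 8:-B, 9:-C, 10:-C, 11:-B, 12:-C, 13:-C, 14:-C
Rule 4 (eight consecutive points on the same side of the centre line) is satisfied at point 12.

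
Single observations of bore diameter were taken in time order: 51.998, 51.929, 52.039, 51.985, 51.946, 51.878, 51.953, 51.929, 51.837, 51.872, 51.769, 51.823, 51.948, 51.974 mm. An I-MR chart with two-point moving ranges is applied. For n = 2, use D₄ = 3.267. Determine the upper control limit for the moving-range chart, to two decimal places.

0.22

Moving ranges: 0.069, 0.110, 0.054, 0.039, 0.068, 0.075, 0.024, 0.092, 0.035, 0.103, 0.054, 0.125, 0.026; M̄R̄ = 0.8740 / 13 = 0.0672
UCL_MR = D₄·M̄R̄ = 3.267 × 0.0672 = 0.2196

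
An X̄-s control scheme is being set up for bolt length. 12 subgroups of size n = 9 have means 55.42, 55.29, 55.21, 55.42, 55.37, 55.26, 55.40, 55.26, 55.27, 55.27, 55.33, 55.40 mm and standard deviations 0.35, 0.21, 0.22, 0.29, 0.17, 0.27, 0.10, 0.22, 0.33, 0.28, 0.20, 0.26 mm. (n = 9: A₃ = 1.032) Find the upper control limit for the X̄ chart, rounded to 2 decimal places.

X̄̄ = (55.42 + 55.29 + 55.21 + 55.42 + 55.37 + 55.26 + 55.40 + 55.26 + 55.27 + 55.27 + 55.33 + 55.40) / 12 = 55.3250
s̄ = (0.35 + 0.21 + 0.22 + 0.29 + 0.17 + 0.27 + 0.10 + 0.22 + 0.33 + 0.28 + 0.20 + 0.26) / 12 = 0.2417
UCL = X̄̄ + A₃·s̄ = 55.3250 + 1.032 × 0.2417 = 55.5744

55.57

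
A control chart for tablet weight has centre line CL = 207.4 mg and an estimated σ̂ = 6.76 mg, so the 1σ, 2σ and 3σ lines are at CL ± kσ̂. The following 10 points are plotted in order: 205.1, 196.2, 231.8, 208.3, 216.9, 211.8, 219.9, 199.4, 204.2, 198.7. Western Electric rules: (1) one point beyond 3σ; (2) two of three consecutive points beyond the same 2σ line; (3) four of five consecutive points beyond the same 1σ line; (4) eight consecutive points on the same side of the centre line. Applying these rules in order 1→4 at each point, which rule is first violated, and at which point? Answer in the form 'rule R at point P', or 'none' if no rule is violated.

Zone of each point (C = within 1σ̂, B = 1σ̂–2σ̂, A = 2σ̂–3σ̂, * = beyond 3σ̂; sign = side of CL): 1:-C, 2:-B, 3:+*, 4:+C, 5:+B, 6:+C, 7:+B, 8:-B, 9:-C, 10:-B
Rule 1 (one point beyond the 3σ limits) is satisfied at point 3.

rule 1 at point 3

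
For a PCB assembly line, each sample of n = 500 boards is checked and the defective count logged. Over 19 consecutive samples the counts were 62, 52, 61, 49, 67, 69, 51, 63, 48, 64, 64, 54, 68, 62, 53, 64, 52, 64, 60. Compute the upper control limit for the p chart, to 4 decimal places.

0.1620

p̄ = Σdᵢ / (k·n) = 1127 / (19 × 500) = 0.11863
UCL = p̄ + 3·√(p̄(1−p̄)/n) = 0.11863 + 3 × √(0.11863×0.88137/500) = 0.11863 + 3 × 0.01446 = 0.16201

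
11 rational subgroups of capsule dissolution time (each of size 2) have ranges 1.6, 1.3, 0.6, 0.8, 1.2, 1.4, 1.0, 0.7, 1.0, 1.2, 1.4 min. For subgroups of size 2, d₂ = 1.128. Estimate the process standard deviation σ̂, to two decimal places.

0.98

R̄ = (1.6 + 1.3 + 0.6 + 0.8 + 1.2 + 1.4 + 1.0 + 0.7 + 1.0 + 1.2 + 1.4) / 11 = 1.1091
σ̂ = R̄ / d₂ = 1.1091 / 1.128 = 0.9832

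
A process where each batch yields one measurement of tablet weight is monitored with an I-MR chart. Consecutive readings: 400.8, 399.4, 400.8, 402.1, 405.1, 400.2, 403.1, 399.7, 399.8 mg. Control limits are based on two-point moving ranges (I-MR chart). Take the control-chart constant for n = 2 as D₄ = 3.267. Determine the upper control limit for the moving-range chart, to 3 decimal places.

Moving ranges: 1.4, 1.4, 1.3, 3.0, 4.9, 2.9, 3.4, 0.1; M̄R̄ = 18.4000 / 8 = 2.3000
UCL_MR = D₄·M̄R̄ = 3.267 × 2.3000 = 7.5141

7.514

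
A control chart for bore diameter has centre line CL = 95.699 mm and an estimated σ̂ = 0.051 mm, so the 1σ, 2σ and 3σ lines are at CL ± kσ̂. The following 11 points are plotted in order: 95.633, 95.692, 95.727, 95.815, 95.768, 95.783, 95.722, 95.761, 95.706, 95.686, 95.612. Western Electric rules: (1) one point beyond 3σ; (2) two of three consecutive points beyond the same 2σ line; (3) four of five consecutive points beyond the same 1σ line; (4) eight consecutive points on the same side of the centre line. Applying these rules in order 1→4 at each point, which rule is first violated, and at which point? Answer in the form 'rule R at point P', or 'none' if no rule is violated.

rule 3 at point 8

Zone of each point (C = within 1σ̂, B = 1σ̂–2σ̂, A = 2σ̂–3σ̂, * = beyond 3σ̂; sign = side of CL): 1:-B, 2:-C, 3:+C, 4:+A, 5:+B, 6:+B, 7:+C, 8:+B, 9:+C, 10:-C, 11:-B
Rule 3 (four of five consecutive points beyond the same 1σ limit) is satisfied at point 8.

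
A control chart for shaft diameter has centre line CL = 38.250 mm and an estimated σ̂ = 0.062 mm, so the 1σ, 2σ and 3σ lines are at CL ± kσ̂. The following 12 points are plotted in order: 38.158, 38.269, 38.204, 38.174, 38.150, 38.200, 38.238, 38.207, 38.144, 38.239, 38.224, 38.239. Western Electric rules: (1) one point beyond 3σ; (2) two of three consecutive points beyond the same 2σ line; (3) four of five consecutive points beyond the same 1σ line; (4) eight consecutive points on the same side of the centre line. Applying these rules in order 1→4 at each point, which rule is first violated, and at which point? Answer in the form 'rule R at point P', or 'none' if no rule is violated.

rule 4 at point 10

Zone of each point (C = within 1σ̂, B = 1σ̂–2σ̂, A = 2σ̂–3σ̂, * = beyond 3σ̂; sign = side of CL): 1:-B, 2:+C, 3:-C, 4:-B, 5:-B, 6:-C, 7:-C, 8:-C, 9:-B, 10:-C, 11:-C, 12:-C
Rule 4 (eight consecutive points on the same side of the centre line) is satisfied at point 10.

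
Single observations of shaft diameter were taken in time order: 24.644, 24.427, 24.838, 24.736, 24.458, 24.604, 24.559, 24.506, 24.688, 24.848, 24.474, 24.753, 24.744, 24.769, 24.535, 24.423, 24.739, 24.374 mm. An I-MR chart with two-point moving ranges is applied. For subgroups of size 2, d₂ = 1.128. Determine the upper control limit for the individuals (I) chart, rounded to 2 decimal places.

25.14

X̄ = (24.644 + 24.427 + 24.838 + 24.736 + 24.458 + 24.604 + 24.559 + 24.506 + 24.688 + 24.848 + 24.474 + 24.753 + 24.744 + 24.769 + 24.535 + 24.423 + 24.739 + 24.374) / 18 = 24.6177
Moving ranges: 0.217, 0.411, 0.102, 0.278, 0.146, 0.045, 0.053, 0.182, 0.160, 0.374, 0.279, 0.009, 0.025, 0.234, 0.112, 0.316, 0.365; M̄R̄ = 3.3080 / 17 = 0.1946
UCL = X̄ + 3·M̄R̄/d₂ = 24.6177 + 3 × 0.1946 / 1.128 = 25.1352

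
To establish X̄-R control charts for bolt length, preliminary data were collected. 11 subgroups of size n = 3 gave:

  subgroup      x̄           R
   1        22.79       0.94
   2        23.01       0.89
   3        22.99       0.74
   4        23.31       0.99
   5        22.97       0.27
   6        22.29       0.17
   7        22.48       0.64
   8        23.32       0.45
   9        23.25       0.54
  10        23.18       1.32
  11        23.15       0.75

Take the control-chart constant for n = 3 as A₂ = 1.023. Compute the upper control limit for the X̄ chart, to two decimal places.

X̄̄ = (22.79 + 23.01 + 22.99 + 23.31 + 22.97 + 22.29 + 22.48 + 23.32 + 23.25 + 23.18 + 23.15) / 11 = 252.7400 / 11 = 22.9764
R̄ = (0.94 + 0.89 + 0.74 + 0.99 + 0.27 + 0.17 + 0.64 + 0.45 + 0.54 + 1.32 + 0.75) / 11 = 7.7000 / 11 = 0.7000
UCL = X̄̄ + A₂·R̄ = 22.9764 + 1.023 × 0.7000 = 23.6925

23.69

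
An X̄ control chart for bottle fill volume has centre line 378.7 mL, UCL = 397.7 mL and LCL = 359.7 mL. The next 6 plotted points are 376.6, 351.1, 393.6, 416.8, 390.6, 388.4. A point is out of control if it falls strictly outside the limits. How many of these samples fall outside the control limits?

2

Compare each point to [359.7, 397.7]: sample 2 = 351.1 < LCL; sample 4 = 416.8 > UCL.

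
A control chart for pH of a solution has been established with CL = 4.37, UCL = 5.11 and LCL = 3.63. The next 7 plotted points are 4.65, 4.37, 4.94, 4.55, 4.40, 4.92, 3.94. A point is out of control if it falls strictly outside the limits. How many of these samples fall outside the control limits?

0

All 7 points lie within [3.63, 5.11].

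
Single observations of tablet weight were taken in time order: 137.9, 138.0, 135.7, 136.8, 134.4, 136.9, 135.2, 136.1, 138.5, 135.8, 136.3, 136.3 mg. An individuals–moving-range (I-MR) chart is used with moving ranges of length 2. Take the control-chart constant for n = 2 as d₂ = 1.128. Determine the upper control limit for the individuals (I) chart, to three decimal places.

140.505

X̄ = (137.9 + 138.0 + 135.7 + 136.8 + 134.4 + 136.9 + 135.2 + 136.1 + 138.5 + 135.8 + 136.3 + 136.3) / 12 = 136.4917
Moving ranges: 0.1, 2.3, 1.1, 2.4, 2.5, 1.7, 0.9, 2.4, 2.7, 0.5, 0.0; M̄R̄ = 16.6000 / 11 = 1.5091
UCL = X̄ + 3·M̄R̄/d₂ = 136.4917 + 3 × 1.5091 / 1.128 = 140.5052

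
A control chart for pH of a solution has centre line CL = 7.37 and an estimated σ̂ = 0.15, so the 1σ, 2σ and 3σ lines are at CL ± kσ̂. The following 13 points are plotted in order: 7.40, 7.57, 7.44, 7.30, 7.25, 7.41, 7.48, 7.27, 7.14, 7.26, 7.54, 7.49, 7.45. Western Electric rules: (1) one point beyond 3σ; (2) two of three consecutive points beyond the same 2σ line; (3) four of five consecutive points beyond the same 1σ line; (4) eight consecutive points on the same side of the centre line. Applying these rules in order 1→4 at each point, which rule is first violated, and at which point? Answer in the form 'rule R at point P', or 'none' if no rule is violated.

none

Zone of each point (C = within 1σ̂, B = 1σ̂–2σ̂, A = 2σ̂–3σ̂, * = beyond 3σ̂; sign = side of CL): 1:+C, 2:+B, 3:+C, 4:-C, 5:-C, 6:+C, 7:+C, 8:-C, 9:-B, 10:-C, 11:+B, 12:+C, 13:+C
No rule fires across all 13 points.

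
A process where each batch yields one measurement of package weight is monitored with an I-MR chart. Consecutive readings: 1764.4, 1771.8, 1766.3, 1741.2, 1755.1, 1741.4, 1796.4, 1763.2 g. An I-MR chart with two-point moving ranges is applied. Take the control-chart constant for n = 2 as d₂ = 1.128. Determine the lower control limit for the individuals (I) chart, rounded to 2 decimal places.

X̄ = (1764.4 + 1771.8 + 1766.3 + 1741.2 + 1755.1 + 1741.4 + 1796.4 + 1763.2) / 8 = 1762.4750
Moving ranges: 7.4, 5.5, 25.1, 13.9, 13.7, 55.0, 33.2; M̄R̄ = 153.8000 / 7 = 21.9714
LCL = X̄ − 3·M̄R̄/d₂ = 1762.4750 − 3 × 21.9714 / 1.128 = 1704.0403

1704.04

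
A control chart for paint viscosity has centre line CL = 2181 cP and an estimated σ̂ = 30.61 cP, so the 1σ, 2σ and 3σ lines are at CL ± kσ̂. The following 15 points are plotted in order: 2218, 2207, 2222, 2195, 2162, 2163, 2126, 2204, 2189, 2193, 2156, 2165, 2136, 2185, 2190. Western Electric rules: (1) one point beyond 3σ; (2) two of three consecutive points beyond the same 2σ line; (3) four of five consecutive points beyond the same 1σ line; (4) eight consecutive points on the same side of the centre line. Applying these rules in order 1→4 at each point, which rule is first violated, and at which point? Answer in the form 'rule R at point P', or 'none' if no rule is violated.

none

Zone of each point (C = within 1σ̂, B = 1σ̂–2σ̂, A = 2σ̂–3σ̂, * = beyond 3σ̂; sign = side of CL): 1:+B, 2:+C, 3:+B, 4:+C, 5:-C, 6:-C, 7:-B, 8:+C, 9:+C, 10:+C, 11:-C, 12:-C, 13:-B, 14:+C, 15:+C
No rule fires across all 15 points.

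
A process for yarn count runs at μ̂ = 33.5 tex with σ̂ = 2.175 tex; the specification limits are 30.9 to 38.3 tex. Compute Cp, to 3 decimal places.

Cp = (USL − LSL) / (6σ̂) = (38.3 − 30.9) / (6 × 2.175) = 7.4000 / 13.0500 = 0.5670

0.567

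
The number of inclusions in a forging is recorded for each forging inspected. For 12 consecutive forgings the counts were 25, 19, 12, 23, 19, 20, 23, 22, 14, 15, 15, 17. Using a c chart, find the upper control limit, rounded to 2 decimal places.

31.63

c̄ = (25 + 19 + 12 + 23 + 19 + 20 + 23 + 22 + 14 + 15 + 15 + 17) / 12 = 224 / 12 = 18.6667
UCL = c̄ + 3√c̄ = 18.6667 + 3 × √18.6667 = 18.6667 + 3 × 4.3205 = 31.6281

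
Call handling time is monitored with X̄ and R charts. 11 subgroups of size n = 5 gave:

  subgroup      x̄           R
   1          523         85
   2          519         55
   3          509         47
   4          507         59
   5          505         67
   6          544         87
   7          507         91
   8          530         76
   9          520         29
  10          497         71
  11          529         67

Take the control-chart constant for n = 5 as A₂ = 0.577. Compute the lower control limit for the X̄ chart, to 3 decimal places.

478.771

X̄̄ = (523 + 519 + 509 + 507 + 505 + 544 + 507 + 530 + 520 + 497 + 529) / 11 = 5690.0000 / 11 = 517.2727
R̄ = (85 + 55 + 47 + 59 + 67 + 87 + 91 + 76 + 29 + 71 + 67) / 11 = 734.0000 / 11 = 66.7273
LCL = X̄̄ − A₂·R̄ = 517.2727 − 0.577 × 66.7273 = 478.7711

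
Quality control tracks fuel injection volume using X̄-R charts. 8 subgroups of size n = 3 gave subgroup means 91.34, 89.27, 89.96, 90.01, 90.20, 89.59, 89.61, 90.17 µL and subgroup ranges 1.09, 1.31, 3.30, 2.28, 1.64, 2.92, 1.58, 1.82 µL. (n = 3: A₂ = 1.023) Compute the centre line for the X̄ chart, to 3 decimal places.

X̄̄ = (91.34 + 89.27 + 89.96 + 90.01 + 90.20 + 89.59 + 89.61 + 90.17) / 8 = 720.1500 / 8 = 90.0187
CL = X̄̄ = 90.0187

90.019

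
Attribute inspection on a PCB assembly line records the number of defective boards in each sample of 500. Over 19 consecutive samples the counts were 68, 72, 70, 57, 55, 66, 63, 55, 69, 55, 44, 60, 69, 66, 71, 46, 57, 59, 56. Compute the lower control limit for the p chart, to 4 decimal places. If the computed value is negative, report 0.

0.0780

p̄ = Σdᵢ / (k·n) = 1158 / (19 × 500) = 0.12189
LCL = p̄ − 3·√(p̄(1−p̄)/n) = 0.12189 − 3 × 0.01463 = 0.07800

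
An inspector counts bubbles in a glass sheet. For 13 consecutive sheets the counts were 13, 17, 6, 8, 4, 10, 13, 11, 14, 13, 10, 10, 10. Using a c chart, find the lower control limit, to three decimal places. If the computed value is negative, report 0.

c̄ = (13 + 17 + 6 + 8 + 4 + 10 + 13 + 11 + 14 + 13 + 10 + 10 + 10) / 13 = 139 / 13 = 10.6923
LCL = c̄ − 3√c̄ = 10.6923 − 3 × 3.2699 = 0.8826

0.883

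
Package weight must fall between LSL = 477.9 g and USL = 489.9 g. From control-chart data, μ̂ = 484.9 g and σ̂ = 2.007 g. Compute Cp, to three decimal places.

Cp = (USL − LSL) / (6σ̂) = (489.9 − 477.9) / (6 × 2.007) = 12.0000 / 12.0420 = 0.9965

0.997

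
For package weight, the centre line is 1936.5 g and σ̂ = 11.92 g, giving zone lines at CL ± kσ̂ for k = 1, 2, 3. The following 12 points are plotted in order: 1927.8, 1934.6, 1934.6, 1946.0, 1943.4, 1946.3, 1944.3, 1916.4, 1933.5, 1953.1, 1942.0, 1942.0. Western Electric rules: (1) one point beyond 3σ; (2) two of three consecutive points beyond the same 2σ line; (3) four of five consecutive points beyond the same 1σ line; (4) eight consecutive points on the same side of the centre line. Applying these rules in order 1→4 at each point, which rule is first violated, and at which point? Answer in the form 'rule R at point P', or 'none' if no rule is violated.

none

Zone of each point (C = within 1σ̂, B = 1σ̂–2σ̂, A = 2σ̂–3σ̂, * = beyond 3σ̂; sign = side of CL): 1:-C, 2:-C, 3:-C, 4:+C, 5:+C, 6:+C, 7:+C, 8:-B, 9:-C, 10:+B, 11:+C, 12:+C
No rule fires across all 12 points.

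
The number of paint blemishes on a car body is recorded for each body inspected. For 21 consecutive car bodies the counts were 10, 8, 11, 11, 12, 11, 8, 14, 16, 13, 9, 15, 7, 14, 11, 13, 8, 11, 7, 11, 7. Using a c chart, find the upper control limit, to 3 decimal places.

c̄ = (10 + 8 + 11 + 11 + 12 + 11 + 8 + 14 + 16 + 13 + 9 + 15 + 7 + 14 + 11 + 13 + 8 + 11 + 7 + 11 + 7) / 21 = 227 / 21 = 10.8095
UCL = c̄ + 3√c̄ = 10.8095 + 3 × √10.8095 = 10.8095 + 3 × 3.2878 = 20.6729

20.673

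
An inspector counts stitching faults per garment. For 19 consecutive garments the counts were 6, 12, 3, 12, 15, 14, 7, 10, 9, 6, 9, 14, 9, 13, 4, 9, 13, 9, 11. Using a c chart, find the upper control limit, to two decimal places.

c̄ = (6 + 12 + 3 + 12 + 15 + 14 + 7 + 10 + 9 + 6 + 9 + 14 + 9 + 13 + 4 + 9 + 13 + 9 + 11) / 19 = 185 / 19 = 9.7368
UCL = c̄ + 3√c̄ = 9.7368 + 3 × √9.7368 = 9.7368 + 3 × 3.1204 = 19.0980

19.10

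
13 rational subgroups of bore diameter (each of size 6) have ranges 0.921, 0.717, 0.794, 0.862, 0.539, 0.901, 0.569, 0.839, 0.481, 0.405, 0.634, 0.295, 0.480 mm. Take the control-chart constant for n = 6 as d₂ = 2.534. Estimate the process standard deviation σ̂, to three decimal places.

0.256

R̄ = (0.921 + 0.717 + 0.794 + 0.862 + 0.539 + 0.901 + 0.569 + 0.839 + 0.481 + 0.405 + 0.634 + 0.295 + 0.480) / 13 = 0.6490
σ̂ = R̄ / d₂ = 0.6490 / 2.534 = 0.2561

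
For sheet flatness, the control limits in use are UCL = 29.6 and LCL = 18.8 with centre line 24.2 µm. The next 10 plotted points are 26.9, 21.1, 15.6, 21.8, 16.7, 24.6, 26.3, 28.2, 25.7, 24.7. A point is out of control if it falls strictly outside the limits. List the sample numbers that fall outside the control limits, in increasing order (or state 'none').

Compare each point to [18.8, 29.6]: sample 3 = 15.6 < LCL; sample 5 = 16.7 < LCL.

3, 5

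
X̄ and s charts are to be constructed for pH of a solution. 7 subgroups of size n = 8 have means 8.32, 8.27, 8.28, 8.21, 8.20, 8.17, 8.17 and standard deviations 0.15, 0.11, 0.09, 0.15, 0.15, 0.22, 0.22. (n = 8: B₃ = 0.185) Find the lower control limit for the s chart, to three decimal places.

0.029

s̄ = (0.15 + 0.11 + 0.09 + 0.15 + 0.15 + 0.22 + 0.22) / 7 = 0.1557
LCL_s = B₃·s̄ = 0.185 × 0.1557 = 0.0288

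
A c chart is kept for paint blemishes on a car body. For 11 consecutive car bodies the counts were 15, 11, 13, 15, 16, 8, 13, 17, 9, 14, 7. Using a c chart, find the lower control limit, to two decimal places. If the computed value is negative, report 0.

1.92

c̄ = (15 + 11 + 13 + 15 + 16 + 8 + 13 + 17 + 9 + 14 + 7) / 11 = 138 / 11 = 12.5455
LCL = c̄ − 3√c̄ = 12.5455 − 3 × 3.5420 = 1.9196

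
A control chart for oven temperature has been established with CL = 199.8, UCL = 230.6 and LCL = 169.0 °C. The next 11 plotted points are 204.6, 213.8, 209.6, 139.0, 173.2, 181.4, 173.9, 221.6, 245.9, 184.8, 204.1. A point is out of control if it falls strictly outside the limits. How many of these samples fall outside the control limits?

Compare each point to [169.0, 230.6]: sample 4 = 139.0 < LCL; sample 9 = 245.9 > UCL.

2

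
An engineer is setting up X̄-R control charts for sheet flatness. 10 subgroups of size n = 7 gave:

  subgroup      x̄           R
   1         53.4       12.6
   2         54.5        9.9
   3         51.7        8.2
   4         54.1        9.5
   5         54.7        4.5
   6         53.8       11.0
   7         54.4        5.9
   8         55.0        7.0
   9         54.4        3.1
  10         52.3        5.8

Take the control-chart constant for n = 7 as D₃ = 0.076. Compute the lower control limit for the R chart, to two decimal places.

0.59

R̄ = (12.6 + 9.9 + 8.2 + 9.5 + 4.5 + 11.0 + 5.9 + 7.0 + 3.1 + 5.8) / 10 = 77.5000 / 10 = 7.7500
LCL_R = D₃·R̄ = 0.076 × 7.7500 = 0.5890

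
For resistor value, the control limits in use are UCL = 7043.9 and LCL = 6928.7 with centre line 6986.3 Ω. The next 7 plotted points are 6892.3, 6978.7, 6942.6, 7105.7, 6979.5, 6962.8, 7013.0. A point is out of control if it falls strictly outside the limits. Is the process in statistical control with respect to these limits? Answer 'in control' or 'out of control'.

Compare each point to [6928.7, 7043.9]: sample 1 = 6892.3 < LCL; sample 4 = 7105.7 > UCL.

out of control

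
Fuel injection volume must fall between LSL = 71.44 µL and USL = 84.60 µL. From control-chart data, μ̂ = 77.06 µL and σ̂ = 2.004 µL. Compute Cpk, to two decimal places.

0.93

Cpu = (USL − μ̂) / (3σ̂) = (84.60 − 77.06) / (3 × 2.004) = 1.2542; Cpl = (μ̂ − LSL) / (3σ̂) = (77.06 − 71.44) / (3 × 2.004) = 0.9348; Cpk = min(Cpu, Cpl) = 0.9348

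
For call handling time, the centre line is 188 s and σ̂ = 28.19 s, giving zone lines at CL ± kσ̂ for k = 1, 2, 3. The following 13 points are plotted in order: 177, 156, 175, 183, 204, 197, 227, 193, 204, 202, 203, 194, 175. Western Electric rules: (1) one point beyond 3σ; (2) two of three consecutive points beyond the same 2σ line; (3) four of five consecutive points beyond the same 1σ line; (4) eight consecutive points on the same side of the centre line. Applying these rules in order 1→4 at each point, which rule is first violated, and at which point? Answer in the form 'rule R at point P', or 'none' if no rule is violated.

rule 4 at point 12

Zone of each point (C = within 1σ̂, B = 1σ̂–2σ̂, A = 2σ̂–3σ̂, * = beyond 3σ̂; sign = side of CL): 1:-C, 2:-B, 3:-C, 4:-C, 5:+C, 6:+C, 7:+B, 8:+C, 9:+C, 10:+C, 11:+C, 12:+C, 13:-C
Rule 4 (eight consecutive points on the same side of the centre line) is satisfied at point 12.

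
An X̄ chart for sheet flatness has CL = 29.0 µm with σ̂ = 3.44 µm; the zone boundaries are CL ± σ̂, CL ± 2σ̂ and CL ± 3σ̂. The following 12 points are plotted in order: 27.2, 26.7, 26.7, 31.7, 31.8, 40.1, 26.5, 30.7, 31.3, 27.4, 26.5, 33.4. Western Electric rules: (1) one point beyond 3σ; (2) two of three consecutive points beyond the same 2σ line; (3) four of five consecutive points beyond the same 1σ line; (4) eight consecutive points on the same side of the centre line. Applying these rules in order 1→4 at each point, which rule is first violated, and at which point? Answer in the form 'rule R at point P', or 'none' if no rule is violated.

rule 1 at point 6

Zone of each point (C = within 1σ̂, B = 1σ̂–2σ̂, A = 2σ̂–3σ̂, * = beyond 3σ̂; sign = side of CL): 1:-C, 2:-C, 3:-C, 4:+C, 5:+C, 6:+*, 7:-C, 8:+C, 9:+C, 10:-C, 11:-C, 12:+B
Rule 1 (one point beyond the 3σ limits) is satisfied at point 6.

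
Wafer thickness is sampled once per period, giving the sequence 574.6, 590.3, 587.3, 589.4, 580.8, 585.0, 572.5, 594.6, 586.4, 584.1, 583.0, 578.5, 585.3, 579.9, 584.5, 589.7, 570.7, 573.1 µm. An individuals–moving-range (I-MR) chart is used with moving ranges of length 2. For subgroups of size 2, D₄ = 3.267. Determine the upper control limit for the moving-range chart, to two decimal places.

Moving ranges: 15.7, 3.0, 2.1, 8.6, 4.2, 12.5, 22.1, 8.2, 2.3, 1.1, 4.5, 6.8, 5.4, 4.6, 5.2, 19.0, 2.4; M̄R̄ = 127.7000 / 17 = 7.5118
UCL_MR = D₄·M̄R̄ = 3.267 × 7.5118 = 24.5409

24.54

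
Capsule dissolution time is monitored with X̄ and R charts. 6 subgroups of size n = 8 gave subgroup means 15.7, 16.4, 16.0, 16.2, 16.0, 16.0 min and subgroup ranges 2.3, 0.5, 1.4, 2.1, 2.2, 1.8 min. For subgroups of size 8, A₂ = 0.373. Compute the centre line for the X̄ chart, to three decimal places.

X̄̄ = (15.7 + 16.4 + 16.0 + 16.2 + 16.0 + 16.0) / 6 = 96.3000 / 6 = 16.0500
CL = X̄̄ = 16.0500

16.050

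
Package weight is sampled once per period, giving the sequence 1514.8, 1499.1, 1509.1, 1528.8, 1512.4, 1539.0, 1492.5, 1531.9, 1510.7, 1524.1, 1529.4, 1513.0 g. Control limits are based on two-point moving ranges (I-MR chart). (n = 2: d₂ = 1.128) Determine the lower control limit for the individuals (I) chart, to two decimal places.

X̄ = (1514.8 + 1499.1 + 1509.1 + 1528.8 + 1512.4 + 1539.0 + 1492.5 + 1531.9 + 1510.7 + 1524.1 + 1529.4 + 1513.0) / 12 = 1517.0667
Moving ranges: 15.7, 10.0, 19.7, 16.4, 26.6, 46.5, 39.4, 21.2, 13.4, 5.3, 16.4; M̄R̄ = 230.6000 / 11 = 20.9636
LCL = X̄ − 3·M̄R̄/d₂ = 1517.0667 − 3 × 20.9636 / 1.128 = 1461.3123

1461.31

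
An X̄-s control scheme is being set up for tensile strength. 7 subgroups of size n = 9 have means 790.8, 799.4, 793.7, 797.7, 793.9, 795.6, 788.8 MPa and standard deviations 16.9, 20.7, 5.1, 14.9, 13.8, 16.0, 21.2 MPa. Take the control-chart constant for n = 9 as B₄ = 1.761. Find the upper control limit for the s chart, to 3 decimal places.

27.321

s̄ = (16.9 + 20.7 + 5.1 + 14.9 + 13.8 + 16.0 + 21.2) / 7 = 15.5143
UCL_s = B₄·s̄ = 1.761 × 15.5143 = 27.3207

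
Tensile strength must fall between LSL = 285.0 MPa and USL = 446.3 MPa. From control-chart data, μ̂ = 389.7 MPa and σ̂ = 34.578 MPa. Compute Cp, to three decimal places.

0.777

Cp = (USL − LSL) / (6σ̂) = (446.3 − 285.0) / (6 × 34.578) = 161.3000 / 207.4680 = 0.7775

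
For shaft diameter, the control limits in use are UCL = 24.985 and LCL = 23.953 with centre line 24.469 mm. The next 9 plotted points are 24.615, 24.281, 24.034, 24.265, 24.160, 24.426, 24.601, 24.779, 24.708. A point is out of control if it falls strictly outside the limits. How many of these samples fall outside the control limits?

0

All 9 points lie within [23.953, 24.985].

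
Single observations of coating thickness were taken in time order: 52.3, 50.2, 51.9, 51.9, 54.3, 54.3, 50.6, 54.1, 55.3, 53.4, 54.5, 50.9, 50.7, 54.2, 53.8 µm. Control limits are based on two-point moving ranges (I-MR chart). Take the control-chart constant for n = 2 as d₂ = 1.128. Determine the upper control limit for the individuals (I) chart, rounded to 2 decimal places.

57.63

X̄ = (52.3 + 50.2 + 51.9 + 51.9 + 54.3 + 54.3 + 50.6 + 54.1 + 55.3 + 53.4 + 54.5 + 50.9 + 50.7 + 54.2 + 53.8) / 15 = 52.8267
Moving ranges: 2.1, 1.7, 0.0, 2.4, 0.0, 3.7, 3.5, 1.2, 1.9, 1.1, 3.6, 0.2, 3.5, 0.4; M̄R̄ = 25.3000 / 14 = 1.8071
UCL = X̄ + 3·M̄R̄/d₂ = 52.8267 + 3 × 1.8071 / 1.128 = 57.6329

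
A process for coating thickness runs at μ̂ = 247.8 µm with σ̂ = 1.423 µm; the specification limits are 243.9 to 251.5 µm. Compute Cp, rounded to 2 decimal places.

0.89

Cp = (USL − LSL) / (6σ̂) = (251.5 − 243.9) / (6 × 1.423) = 7.6000 / 8.5380 = 0.8901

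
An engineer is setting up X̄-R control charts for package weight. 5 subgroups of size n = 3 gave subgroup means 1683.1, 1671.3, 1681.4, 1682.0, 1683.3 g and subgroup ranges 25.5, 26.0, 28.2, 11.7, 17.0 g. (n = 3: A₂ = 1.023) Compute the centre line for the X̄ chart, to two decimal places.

X̄̄ = (1683.1 + 1671.3 + 1681.4 + 1682.0 + 1683.3) / 5 = 8401.1000 / 5 = 1680.2200
CL = X̄̄ = 1680.2200

1680.22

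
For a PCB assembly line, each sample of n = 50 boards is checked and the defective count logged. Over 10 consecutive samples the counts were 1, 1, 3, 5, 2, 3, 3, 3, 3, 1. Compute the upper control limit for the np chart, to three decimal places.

p̄ = Σdᵢ / (k·n) = 25 / (10 × 50) = 0.05000
UCL = np̄ + 3·√(np̄(1−p̄)) = 2.5000 + 3 × √(2.5000×0.95000) = 2.5000 + 3 × 1.5411 = 7.1233

7.123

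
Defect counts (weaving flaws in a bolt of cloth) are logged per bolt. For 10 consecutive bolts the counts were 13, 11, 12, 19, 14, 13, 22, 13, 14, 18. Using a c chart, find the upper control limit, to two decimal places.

c̄ = (13 + 11 + 12 + 19 + 14 + 13 + 22 + 13 + 14 + 18) / 10 = 149 / 10 = 14.9000
UCL = c̄ + 3√c̄ = 14.9000 + 3 × √14.9000 = 14.9000 + 3 × 3.8601 = 26.4802

26.48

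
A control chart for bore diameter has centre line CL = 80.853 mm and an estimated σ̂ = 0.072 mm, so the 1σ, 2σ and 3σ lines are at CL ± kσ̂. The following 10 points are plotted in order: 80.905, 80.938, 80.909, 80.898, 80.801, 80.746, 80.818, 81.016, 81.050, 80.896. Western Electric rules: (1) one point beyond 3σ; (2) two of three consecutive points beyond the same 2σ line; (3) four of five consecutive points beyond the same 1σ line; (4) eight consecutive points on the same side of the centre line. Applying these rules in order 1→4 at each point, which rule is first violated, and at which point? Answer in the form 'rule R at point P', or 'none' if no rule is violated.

rule 2 at point 9

Zone of each point (C = within 1σ̂, B = 1σ̂–2σ̂, A = 2σ̂–3σ̂, * = beyond 3σ̂; sign = side of CL): 1:+C, 2:+B, 3:+C, 4:+C, 5:-C, 6:-B, 7:-C, 8:+A, 9:+A, 10:+C
Rule 2 (two of three consecutive points beyond the same 2σ limit) is satisfied at point 9.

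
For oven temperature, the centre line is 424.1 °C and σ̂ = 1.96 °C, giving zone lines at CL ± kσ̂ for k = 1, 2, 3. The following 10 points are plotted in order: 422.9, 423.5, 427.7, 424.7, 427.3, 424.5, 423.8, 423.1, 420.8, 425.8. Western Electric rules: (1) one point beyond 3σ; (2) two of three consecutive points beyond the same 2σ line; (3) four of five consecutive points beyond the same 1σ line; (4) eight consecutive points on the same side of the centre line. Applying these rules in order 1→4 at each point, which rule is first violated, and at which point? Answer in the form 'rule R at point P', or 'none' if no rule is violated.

Zone of each point (C = within 1σ̂, B = 1σ̂–2σ̂, A = 2σ̂–3σ̂, * = beyond 3σ̂; sign = side of CL): 1:-C, 2:-C, 3:+B, 4:+C, 5:+B, 6:+C, 7:-C, 8:-C, 9:-B, 10:+C
No rule fires across all 10 points.

none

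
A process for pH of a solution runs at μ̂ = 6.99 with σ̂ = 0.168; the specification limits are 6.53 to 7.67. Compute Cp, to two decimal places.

Cp = (USL − LSL) / (6σ̂) = (7.67 − 6.53) / (6 × 0.168) = 1.1400 / 1.0080 = 1.1310

1.13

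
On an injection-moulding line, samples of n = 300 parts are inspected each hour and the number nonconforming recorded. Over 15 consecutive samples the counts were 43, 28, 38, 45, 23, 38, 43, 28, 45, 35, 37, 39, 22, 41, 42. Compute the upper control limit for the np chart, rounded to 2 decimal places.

p̄ = Σdᵢ / (k·n) = 547 / (15 × 300) = 0.12156
UCL = np̄ + 3·√(np̄(1−p̄)) = 36.4667 + 3 × √(36.4667×0.87844) = 36.4667 + 3 × 5.6599 = 53.4462

53.45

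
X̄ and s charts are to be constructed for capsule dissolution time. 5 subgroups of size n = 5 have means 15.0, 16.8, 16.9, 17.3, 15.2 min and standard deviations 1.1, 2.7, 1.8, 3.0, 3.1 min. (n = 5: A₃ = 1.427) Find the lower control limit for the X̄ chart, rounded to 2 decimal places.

X̄̄ = (15.0 + 16.8 + 16.9 + 17.3 + 15.2) / 5 = 16.2400
s̄ = (1.1 + 2.7 + 1.8 + 3.0 + 3.1) / 5 = 2.3400
LCL = X̄̄ − A₃·s̄ = 16.2400 − 1.427 × 2.3400 = 12.9008

12.90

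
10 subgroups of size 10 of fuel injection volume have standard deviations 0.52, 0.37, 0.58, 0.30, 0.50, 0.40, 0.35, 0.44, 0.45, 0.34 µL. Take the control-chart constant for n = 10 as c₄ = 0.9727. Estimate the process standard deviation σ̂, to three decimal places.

0.437

s̄ = (0.52 + 0.37 + 0.58 + 0.30 + 0.50 + 0.40 + 0.35 + 0.44 + 0.45 + 0.34) / 10 = 0.4250
σ̂ = s̄ / c₄ = 0.4250 / 0.9727 = 0.4369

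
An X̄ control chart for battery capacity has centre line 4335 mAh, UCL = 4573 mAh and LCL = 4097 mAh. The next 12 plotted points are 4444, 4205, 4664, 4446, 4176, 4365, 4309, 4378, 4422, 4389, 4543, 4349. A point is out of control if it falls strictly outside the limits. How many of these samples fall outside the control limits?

1

Compare each point to [4097, 4573]: sample 3 = 4664 > UCL.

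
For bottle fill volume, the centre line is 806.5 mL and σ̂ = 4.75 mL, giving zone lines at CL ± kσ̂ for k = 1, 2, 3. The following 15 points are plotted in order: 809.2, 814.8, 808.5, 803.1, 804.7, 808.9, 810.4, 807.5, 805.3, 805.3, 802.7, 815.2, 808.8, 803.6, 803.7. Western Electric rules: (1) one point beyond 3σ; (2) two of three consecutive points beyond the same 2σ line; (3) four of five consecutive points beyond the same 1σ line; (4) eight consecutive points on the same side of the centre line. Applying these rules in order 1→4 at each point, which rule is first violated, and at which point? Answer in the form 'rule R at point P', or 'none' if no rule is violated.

none

Zone of each point (C = within 1σ̂, B = 1σ̂–2σ̂, A = 2σ̂–3σ̂, * = beyond 3σ̂; sign = side of CL): 1:+C, 2:+B, 3:+C, 4:-C, 5:-C, 6:+C, 7:+C, 8:+C, 9:-C, 10:-C, 11:-C, 12:+B, 13:+C, 14:-C, 15:-C
No rule fires across all 15 points.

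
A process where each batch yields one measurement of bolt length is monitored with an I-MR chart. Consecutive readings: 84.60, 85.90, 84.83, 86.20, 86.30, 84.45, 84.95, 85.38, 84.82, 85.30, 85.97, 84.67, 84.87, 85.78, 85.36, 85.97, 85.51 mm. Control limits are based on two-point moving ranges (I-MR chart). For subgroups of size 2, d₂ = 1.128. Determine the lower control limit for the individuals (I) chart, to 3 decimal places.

X̄ = (84.60 + 85.90 + 84.83 + 86.20 + 86.30 + 84.45 + 84.95 + 85.38 + 84.82 + 85.30 + 85.97 + 84.67 + 84.87 + 85.78 + 85.36 + 85.97 + 85.51) / 17 = 85.3447
Moving ranges: 1.30, 1.07, 1.37, 0.10, 1.85, 0.50, 0.43, 0.56, 0.48, 0.67, 1.30, 0.20, 0.91, 0.42, 0.61, 0.46; M̄R̄ = 12.2300 / 16 = 0.7644
LCL = X̄ − 3·M̄R̄/d₂ = 85.3447 − 3 × 0.7644 / 1.128 = 83.3118

83.312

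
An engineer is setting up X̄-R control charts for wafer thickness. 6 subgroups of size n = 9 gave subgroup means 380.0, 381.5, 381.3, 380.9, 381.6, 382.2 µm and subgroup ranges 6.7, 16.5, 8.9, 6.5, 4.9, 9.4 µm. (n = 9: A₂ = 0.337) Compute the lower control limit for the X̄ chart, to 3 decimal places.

378.279

X̄̄ = (380.0 + 381.5 + 381.3 + 380.9 + 381.6 + 382.2) / 6 = 2287.5000 / 6 = 381.2500
R̄ = (6.7 + 16.5 + 8.9 + 6.5 + 4.9 + 9.4) / 6 = 52.9000 / 6 = 8.8167
LCL = X̄̄ − A₂·R̄ = 381.2500 − 0.337 × 8.8167 = 378.2788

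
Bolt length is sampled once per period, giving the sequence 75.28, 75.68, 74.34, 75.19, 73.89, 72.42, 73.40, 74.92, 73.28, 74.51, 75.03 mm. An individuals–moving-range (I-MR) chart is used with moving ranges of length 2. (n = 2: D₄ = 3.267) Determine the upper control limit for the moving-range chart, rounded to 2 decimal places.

Moving ranges: 0.40, 1.34, 0.85, 1.30, 1.47, 0.98, 1.52, 1.64, 1.23, 0.52; M̄R̄ = 11.2500 / 10 = 1.1250
UCL_MR = D₄·M̄R̄ = 3.267 × 1.1250 = 3.6754

3.68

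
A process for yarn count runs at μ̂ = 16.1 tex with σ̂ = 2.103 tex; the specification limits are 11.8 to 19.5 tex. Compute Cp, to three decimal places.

0.610

Cp = (USL − LSL) / (6σ̂) = (19.5 − 11.8) / (6 × 2.103) = 7.7000 / 12.6180 = 0.6102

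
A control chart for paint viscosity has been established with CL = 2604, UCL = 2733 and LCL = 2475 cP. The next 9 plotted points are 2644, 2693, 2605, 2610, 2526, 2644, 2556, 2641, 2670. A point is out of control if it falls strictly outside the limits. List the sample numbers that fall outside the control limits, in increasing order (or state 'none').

All 9 points lie within [2475, 2733].

none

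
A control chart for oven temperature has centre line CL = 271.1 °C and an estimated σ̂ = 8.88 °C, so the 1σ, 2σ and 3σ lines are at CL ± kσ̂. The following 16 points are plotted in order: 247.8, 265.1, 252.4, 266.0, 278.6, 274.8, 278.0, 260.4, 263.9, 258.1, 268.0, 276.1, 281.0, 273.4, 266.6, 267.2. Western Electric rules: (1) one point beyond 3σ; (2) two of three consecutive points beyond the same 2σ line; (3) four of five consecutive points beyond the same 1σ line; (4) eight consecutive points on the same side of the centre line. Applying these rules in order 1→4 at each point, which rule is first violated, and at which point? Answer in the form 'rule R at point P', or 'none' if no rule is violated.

Zone of each point (C = within 1σ̂, B = 1σ̂–2σ̂, A = 2σ̂–3σ̂, * = beyond 3σ̂; sign = side of CL): 1:-A, 2:-C, 3:-A, 4:-C, 5:+C, 6:+C, 7:+C, 8:-B, 9:-C, 10:-B, 11:-C, 12:+C, 13:+B, 14:+C, 15:-C, 16:-C
Rule 2 (two of three consecutive points beyond the same 2σ limit) is satisfied at point 3.

rule 2 at point 3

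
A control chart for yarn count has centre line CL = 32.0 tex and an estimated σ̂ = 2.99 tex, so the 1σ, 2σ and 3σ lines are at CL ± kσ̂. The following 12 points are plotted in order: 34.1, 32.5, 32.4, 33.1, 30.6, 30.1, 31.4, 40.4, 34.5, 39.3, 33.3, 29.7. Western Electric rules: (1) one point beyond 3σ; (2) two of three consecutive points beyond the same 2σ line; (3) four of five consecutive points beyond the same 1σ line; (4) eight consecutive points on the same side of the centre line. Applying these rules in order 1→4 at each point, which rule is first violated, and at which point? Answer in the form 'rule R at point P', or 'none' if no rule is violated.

rule 2 at point 10

Zone of each point (C = within 1σ̂, B = 1σ̂–2σ̂, A = 2σ̂–3σ̂, * = beyond 3σ̂; sign = side of CL): 1:+C, 2:+C, 3:+C, 4:+C, 5:-C, 6:-C, 7:-C, 8:+A, 9:+C, 10:+A, 11:+C, 12:-C
Rule 2 (two of three consecutive points beyond the same 2σ limit) is satisfied at point 10.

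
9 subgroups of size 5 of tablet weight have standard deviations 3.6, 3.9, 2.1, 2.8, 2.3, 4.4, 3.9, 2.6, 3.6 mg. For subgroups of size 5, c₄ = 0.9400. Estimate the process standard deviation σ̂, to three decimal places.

s̄ = (3.6 + 3.9 + 2.1 + 2.8 + 2.3 + 4.4 + 3.9 + 2.6 + 3.6) / 9 = 3.2444
σ̂ = s̄ / c₄ = 3.2444 / 0.9400 = 3.4515

3.452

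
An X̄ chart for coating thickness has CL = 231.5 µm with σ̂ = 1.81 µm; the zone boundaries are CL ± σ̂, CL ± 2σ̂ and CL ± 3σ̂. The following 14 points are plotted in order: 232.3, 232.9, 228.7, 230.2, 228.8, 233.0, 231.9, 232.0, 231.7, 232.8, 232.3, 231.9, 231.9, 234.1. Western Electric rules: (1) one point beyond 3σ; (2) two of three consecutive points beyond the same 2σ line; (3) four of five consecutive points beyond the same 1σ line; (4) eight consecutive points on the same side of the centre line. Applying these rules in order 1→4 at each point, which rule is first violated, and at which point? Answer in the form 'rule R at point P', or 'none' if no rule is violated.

Zone of each point (C = within 1σ̂, B = 1σ̂–2σ̂, A = 2σ̂–3σ̂, * = beyond 3σ̂; sign = side of CL): 1:+C, 2:+C, 3:-B, 4:-C, 5:-B, 6:+C, 7:+C, 8:+C, 9:+C, 10:+C, 11:+C, 12:+C, 13:+C, 14:+B
Rule 4 (eight consecutive points on the same side of the centre line) is satisfied at point 13.

rule 4 at point 13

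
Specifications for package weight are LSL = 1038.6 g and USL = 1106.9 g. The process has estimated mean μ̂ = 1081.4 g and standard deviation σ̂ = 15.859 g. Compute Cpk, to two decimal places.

0.54

Cpu = (USL − μ̂) / (3σ̂) = (1106.9 − 1081.4) / (3 × 15.859) = 0.5360; Cpl = (μ̂ − LSL) / (3σ̂) = (1081.4 − 1038.6) / (3 × 15.859) = 0.8996; Cpk = min(Cpu, Cpl) = 0.5360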